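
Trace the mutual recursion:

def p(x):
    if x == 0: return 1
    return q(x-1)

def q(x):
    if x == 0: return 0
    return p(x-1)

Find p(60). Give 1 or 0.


p(60) = q(59)
q(59) = p(58)
p(58) = q(57)
q(57) = p(56)
p(56) = q(55)
q(55) = p(54)
p(54) = q(53)
q(53) = p(52)
p(52) = q(51)
q(51) = p(50)
p(50) = q(49)
q(49) = p(48)
p(48) = q(47)
q(47) = p(46)
p(46) = q(45)
q(45) = p(44)
p(44) = q(43)
q(43) = p(42)
p(42) = q(41)
q(41) = p(40)
p(40) = q(39)
q(39) = p(38)
p(38) = q(37)
q(37) = p(36)
p(36) = q(35)
q(35) = p(34)
p(34) = q(33)
q(33) = p(32)
p(32) = q(31)
q(31) = p(30)
p(30) = q(29)
q(29) = p(28)
p(28) = q(27)
q(27) = p(26)
p(26) = q(25)
q(25) = p(24)
p(24) = q(23)
q(23) = p(22)
p(22) = q(21)
q(21) = p(20)
p(20) = q(19)
q(19) = p(18)
p(18) = q(17)
q(17) = p(16)
p(16) = q(15)
q(15) = p(14)
p(14) = q(13)
q(13) = p(12)
p(12) = q(11)
q(11) = p(10)
p(10) = q(9)
q(9) = p(8)
p(8) = q(7)
q(7) = p(6)
p(6) = q(5)
q(5) = p(4)
p(4) = q(3)
q(3) = p(2)
p(2) = q(1)
q(1) = p(0)
p(0) = 1  (base case)
Result: 1

1


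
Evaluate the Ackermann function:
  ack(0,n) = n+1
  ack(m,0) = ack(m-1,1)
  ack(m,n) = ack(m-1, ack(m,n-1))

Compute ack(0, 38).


ack(0, 38) = 39
Result: ack(0, 38) = 39

39


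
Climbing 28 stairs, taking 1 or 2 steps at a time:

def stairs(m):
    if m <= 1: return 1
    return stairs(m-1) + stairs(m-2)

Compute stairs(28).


Building up from base cases:
stairs(0) = 1
stairs(1) = 1
stairs(2) = stairs(1) + stairs(0) = 1 + 1 = 2
stairs(3) = stairs(2) + stairs(1) = 2 + 1 = 3
stairs(4) = stairs(3) + stairs(2) = 3 + 2 = 5
stairs(5) = stairs(4) + stairs(3) = 5 + 3 = 8
stairs(6) = stairs(5) + stairs(4) = 8 + 5 = 13
stairs(7) = stairs(6) + stairs(5) = 13 + 8 = 21
stairs(8) = stairs(7) + stairs(6) = 21 + 13 = 34
stairs(9) = stairs(8) + stairs(7) = 34 + 21 = 55
stairs(10) = stairs(9) + stairs(8) = 55 + 34 = 89
stairs(11) = stairs(10) + stairs(9) = 89 + 55 = 144
stairs(12) = stairs(11) + stairs(10) = 144 + 89 = 233
stairs(13) = stairs(12) + stairs(11) = 233 + 144 = 377
stairs(14) = stairs(13) + stairs(12) = 377 + 233 = 610
stairs(15) = stairs(14) + stairs(13) = 610 + 377 = 987
stairs(16) = stairs(15) + stairs(14) = 987 + 610 = 1597
stairs(17) = stairs(16) + stairs(15) = 1597 + 987 = 2584
stairs(18) = stairs(17) + stairs(16) = 2584 + 1597 = 4181
stairs(19) = stairs(18) + stairs(17) = 4181 + 2584 = 6765
stairs(20) = stairs(19) + stairs(18) = 6765 + 4181 = 10946
stairs(21) = stairs(20) + stairs(19) = 10946 + 6765 = 17711
stairs(22) = stairs(21) + stairs(20) = 17711 + 10946 = 28657
stairs(23) = stairs(22) + stairs(21) = 28657 + 17711 = 46368
stairs(24) = stairs(23) + stairs(22) = 46368 + 28657 = 75025
stairs(25) = stairs(24) + stairs(23) = 75025 + 46368 = 121393
stairs(26) = stairs(25) + stairs(24) = 121393 + 75025 = 196418
stairs(27) = stairs(26) + stairs(25) = 196418 + 121393 = 317811
stairs(28) = stairs(27) + stairs(26) = 317811 + 196418 = 514229

514229


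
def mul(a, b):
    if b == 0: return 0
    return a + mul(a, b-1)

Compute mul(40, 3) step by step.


mul(40, 3) = 40 + mul(40, 2)
mul(40, 2) = 40 + mul(40, 1)
mul(40, 1) = 40 + mul(40, 0)
mul(40, 0) = 0  (base case)
Total: 40 + 40 + 40 + 0 = 120

120


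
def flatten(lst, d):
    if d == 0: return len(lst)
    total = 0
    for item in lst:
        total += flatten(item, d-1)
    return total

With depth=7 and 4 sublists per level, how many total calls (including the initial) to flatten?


At depth 0 (root): 1 call
At depth 1: each of 1 parents calls flatten on 4 children = 4 calls
At depth 2: each of 4 parents calls flatten on 4 children = 16 calls
At depth 3: each of 16 parents calls flatten on 4 children = 64 calls
At depth 4: each of 64 parents calls flatten on 4 children = 256 calls
At depth 5: each of 256 parents calls flatten on 4 children = 1024 calls
At depth 6: each of 1024 parents calls flatten on 4 children = 4096 calls
At depth 7: each of 4096 parents calls flatten on 4 children = 16384 calls
Total: 1 + 4 + 16 + 64 + 256 + 1024 + 4096 + 16384 = 21845

21845


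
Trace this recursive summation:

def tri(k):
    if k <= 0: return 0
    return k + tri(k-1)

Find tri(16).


tri(16)
= 16 + 15 + 14 + 13 + 12 + 11 + 10 + 9 + 8 + 7 + 6 + 5 + 4 + 3 + 2 + 1 + tri(0)
= 16 + 15 + 14 + 13 + 12 + 11 + 10 + 9 + 8 + 7 + 6 + 5 + 4 + 3 + 2 + 1 + 0
= 136

136


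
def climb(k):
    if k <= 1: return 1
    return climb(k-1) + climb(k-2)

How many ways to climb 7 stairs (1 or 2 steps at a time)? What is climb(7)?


Building up from base cases:
climb(0) = 1
climb(1) = 1
climb(2) = climb(1) + climb(0) = 1 + 1 = 2
climb(3) = climb(2) + climb(1) = 2 + 1 = 3
climb(4) = climb(3) + climb(2) = 3 + 2 = 5
climb(5) = climb(4) + climb(3) = 5 + 3 = 8
climb(6) = climb(5) + climb(4) = 8 + 5 = 13
climb(7) = climb(6) + climb(5) = 13 + 8 = 21

21


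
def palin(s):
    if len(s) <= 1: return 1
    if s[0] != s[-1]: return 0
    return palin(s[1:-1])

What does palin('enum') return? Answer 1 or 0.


palin('enum'): s[0]='e' != s[-1]='m' -> return 0
Result: 0 (not a palindrome)

0


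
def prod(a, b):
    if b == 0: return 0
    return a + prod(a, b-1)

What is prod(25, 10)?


prod(25, 10) = 25 + prod(25, 9)
prod(25, 9) = 25 + prod(25, 8)
prod(25, 8) = 25 + prod(25, 7)
prod(25, 7) = 25 + prod(25, 6)
prod(25, 6) = 25 + prod(25, 5)
prod(25, 5) = 25 + prod(25, 4)
prod(25, 4) = 25 + prod(25, 3)
prod(25, 3) = 25 + prod(25, 2)
prod(25, 2) = 25 + prod(25, 1)
prod(25, 1) = 25 + prod(25, 0)
prod(25, 0) = 0  (base case)
Total: 25 + 25 + 25 + 25 + 25 + 25 + 25 + 25 + 25 + 25 + 0 = 250

250


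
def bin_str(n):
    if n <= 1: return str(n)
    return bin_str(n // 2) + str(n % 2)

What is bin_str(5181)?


bin_str(5181) = bin_str(2590) + '1'
bin_str(2590) = bin_str(1295) + '0'
bin_str(1295) = bin_str(647) + '1'
bin_str(647) = bin_str(323) + '1'
bin_str(323) = bin_str(161) + '1'
bin_str(161) = bin_str(80) + '1'
bin_str(80) = bin_str(40) + '0'
bin_str(40) = bin_str(20) + '0'
bin_str(20) = bin_str(10) + '0'
bin_str(10) = bin_str(5) + '0'
bin_str(5) = bin_str(2) + '1'
bin_str(2) = bin_str(1) + '0'
bin_str(1) = '1'  (base case)
Concatenating: '1' + '0' + '1' + '0' + '0' + '0' + '0' + '1' + '1' + '1' + '1' + '0' + '1' = '1010000111101'

1010000111101


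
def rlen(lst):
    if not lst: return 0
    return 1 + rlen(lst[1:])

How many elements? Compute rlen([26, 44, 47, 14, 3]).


rlen([26, 44, 47, 14, 3]) = 1 + rlen([44, 47, 14, 3])
rlen([44, 47, 14, 3]) = 1 + rlen([47, 14, 3])
rlen([47, 14, 3]) = 1 + rlen([14, 3])
rlen([14, 3]) = 1 + rlen([3])
rlen([3]) = 1 + rlen([])
rlen([]) = 0  (base case)
Unwinding: 1 + 1 + 1 + 1 + 1 + 0 = 5

5


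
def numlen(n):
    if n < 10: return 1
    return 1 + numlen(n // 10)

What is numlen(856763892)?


numlen(856763892) = 1 + numlen(85676389)
numlen(85676389) = 1 + numlen(8567638)
numlen(8567638) = 1 + numlen(856763)
numlen(856763) = 1 + numlen(85676)
numlen(85676) = 1 + numlen(8567)
numlen(8567) = 1 + numlen(856)
numlen(856) = 1 + numlen(85)
numlen(85) = 1 + numlen(8)
numlen(8) = 1  (base case: 8 < 10)
Unwinding: 1 + 1 + 1 + 1 + 1 + 1 + 1 + 1 + 1 = 9

9


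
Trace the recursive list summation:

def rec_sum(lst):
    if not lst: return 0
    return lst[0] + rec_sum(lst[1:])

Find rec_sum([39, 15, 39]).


rec_sum([39, 15, 39]) = 39 + rec_sum([15, 39])
rec_sum([15, 39]) = 15 + rec_sum([39])
rec_sum([39]) = 39 + rec_sum([])
rec_sum([]) = 0  (base case)
Total: 39 + 15 + 39 + 0 = 93

93


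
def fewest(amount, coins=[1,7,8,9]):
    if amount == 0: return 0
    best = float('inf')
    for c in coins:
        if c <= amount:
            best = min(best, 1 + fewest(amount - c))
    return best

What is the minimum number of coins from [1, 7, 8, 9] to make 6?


Building up with DP:
fewest(0) = 0
fewest(1) = min(1+fewest(0)=1+0=1) = 1
fewest(2) = min(1+fewest(1)=1+1=2) = 2
fewest(3) = min(1+fewest(2)=1+2=3) = 3
fewest(4) = min(1+fewest(3)=1+3=4) = 4
fewest(5) = min(1+fewest(4)=1+4=5) = 5
fewest(6) = min(1+fewest(5)=1+5=6) = 6

6


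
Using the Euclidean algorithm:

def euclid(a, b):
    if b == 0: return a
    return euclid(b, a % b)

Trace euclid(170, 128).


euclid(170, 128) = euclid(128, 42)
euclid(128, 42) = euclid(42, 2)
euclid(42, 2) = euclid(2, 0)
euclid(2, 0) = 2  (base case)

2


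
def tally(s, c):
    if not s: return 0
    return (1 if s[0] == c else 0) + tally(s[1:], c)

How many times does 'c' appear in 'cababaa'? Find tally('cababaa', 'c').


s[0]='c' == 'c' -> 1
s[0]='a' != 'c' -> 0
s[0]='b' != 'c' -> 0
s[0]='a' != 'c' -> 0
s[0]='b' != 'c' -> 0
s[0]='a' != 'c' -> 0
s[0]='a' != 'c' -> 0
Sum: 1 + 0 + 0 + 0 + 0 + 0 + 0 = 1

1


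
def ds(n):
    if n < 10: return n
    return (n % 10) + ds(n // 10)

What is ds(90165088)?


ds(90165088) = 8 + ds(9016508)
ds(9016508) = 8 + ds(901650)
ds(901650) = 0 + ds(90165)
ds(90165) = 5 + ds(9016)
ds(9016) = 6 + ds(901)
ds(901) = 1 + ds(90)
ds(90) = 0 + ds(9)
ds(9) = 9  (base case)
Total: 8 + 8 + 0 + 5 + 6 + 1 + 0 + 9 = 37

37


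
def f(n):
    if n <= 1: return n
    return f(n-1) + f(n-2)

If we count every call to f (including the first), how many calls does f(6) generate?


Let C(n) = total calls for f(n)
C(0) = 1, C(1) = 1
C(2) = 1 + C(1) + C(0) = 1 + 1 + 1 = 3
C(3) = 1 + C(2) + C(1) = 1 + 3 + 1 = 5
C(4) = 1 + C(3) + C(2) = 1 + 5 + 3 = 9
C(5) = 1 + C(4) + C(3) = 1 + 9 + 5 = 15
C(6) = 1 + C(5) + C(4) = 1 + 15 + 9 = 25

25


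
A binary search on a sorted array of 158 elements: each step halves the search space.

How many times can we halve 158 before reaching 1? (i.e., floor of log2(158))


158 / 2 = 79
79 / 2 = 39
39 / 2 = 19
19 / 2 = 9
9 / 2 = 4
4 / 2 = 2
2 / 2 = 1
Reached 1 after 7 halvings

7


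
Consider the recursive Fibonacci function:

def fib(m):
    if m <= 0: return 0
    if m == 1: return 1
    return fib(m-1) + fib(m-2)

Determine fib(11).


Computing fib(11) bottom-up:
fib(0) = 0
fib(1) = 1
fib(2) = fib(1) + fib(0) = 1 + 0 = 1
fib(3) = fib(2) + fib(1) = 1 + 1 = 2
fib(4) = fib(3) + fib(2) = 2 + 1 = 3
fib(5) = fib(4) + fib(3) = 3 + 2 = 5
fib(6) = fib(5) + fib(4) = 5 + 3 = 8
fib(7) = fib(6) + fib(5) = 8 + 5 = 13
fib(8) = fib(7) + fib(6) = 13 + 8 = 21
fib(9) = fib(8) + fib(7) = 21 + 13 = 34
fib(10) = fib(9) + fib(8) = 34 + 21 = 55
fib(11) = fib(10) + fib(9) = 55 + 34 = 89

89


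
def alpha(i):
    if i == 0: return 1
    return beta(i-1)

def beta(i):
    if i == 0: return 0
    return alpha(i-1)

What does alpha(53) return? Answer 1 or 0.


alpha(53) = beta(52)
beta(52) = alpha(51)
alpha(51) = beta(50)
beta(50) = alpha(49)
alpha(49) = beta(48)
beta(48) = alpha(47)
alpha(47) = beta(46)
beta(46) = alpha(45)
alpha(45) = beta(44)
beta(44) = alpha(43)
alpha(43) = beta(42)
beta(42) = alpha(41)
alpha(41) = beta(40)
beta(40) = alpha(39)
alpha(39) = beta(38)
beta(38) = alpha(37)
alpha(37) = beta(36)
beta(36) = alpha(35)
alpha(35) = beta(34)
beta(34) = alpha(33)
alpha(33) = beta(32)
beta(32) = alpha(31)
alpha(31) = beta(30)
beta(30) = alpha(29)
alpha(29) = beta(28)
beta(28) = alpha(27)
alpha(27) = beta(26)
beta(26) = alpha(25)
alpha(25) = beta(24)
beta(24) = alpha(23)
alpha(23) = beta(22)
beta(22) = alpha(21)
alpha(21) = beta(20)
beta(20) = alpha(19)
alpha(19) = beta(18)
beta(18) = alpha(17)
alpha(17) = beta(16)
beta(16) = alpha(15)
alpha(15) = beta(14)
beta(14) = alpha(13)
alpha(13) = beta(12)
beta(12) = alpha(11)
alpha(11) = beta(10)
beta(10) = alpha(9)
alpha(9) = beta(8)
beta(8) = alpha(7)
alpha(7) = beta(6)
beta(6) = alpha(5)
alpha(5) = beta(4)
beta(4) = alpha(3)
alpha(3) = beta(2)
beta(2) = alpha(1)
alpha(1) = beta(0)
beta(0) = 0  (base case)
Result: 0

0


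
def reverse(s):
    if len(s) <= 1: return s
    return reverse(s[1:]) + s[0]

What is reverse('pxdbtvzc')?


reverse('pxdbtvzc') = reverse('xdbtvzc') + 'p'
reverse('xdbtvzc') = reverse('dbtvzc') + 'x'
reverse('dbtvzc') = reverse('btvzc') + 'd'
reverse('btvzc') = reverse('tvzc') + 'b'
reverse('tvzc') = reverse('vzc') + 't'
reverse('vzc') = reverse('zc') + 'v'
reverse('zc') = reverse('c') + 'z'
reverse('c') = 'c'  (base case)
Concatenating: 'c' + 'z' + 'v' + 't' + 'b' + 'd' + 'x' + 'p' = 'czvtbdxp'

czvtbdxp


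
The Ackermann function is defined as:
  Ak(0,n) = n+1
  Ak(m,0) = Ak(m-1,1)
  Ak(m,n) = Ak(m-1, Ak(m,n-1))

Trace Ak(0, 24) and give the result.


Ak(0, 24) = 25
Result: Ak(0, 24) = 25

25


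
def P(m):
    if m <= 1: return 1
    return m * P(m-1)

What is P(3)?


P(3)
= 3 * P(2)
= 3 * 2 * P(1)
= 3 * 2 * 1
= 6

6


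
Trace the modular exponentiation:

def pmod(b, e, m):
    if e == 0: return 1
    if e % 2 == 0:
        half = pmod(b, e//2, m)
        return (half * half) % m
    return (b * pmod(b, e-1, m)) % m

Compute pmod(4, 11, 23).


pmod(4, 11, 23): e is odd, compute pmod(4, 10, 23)
  pmod(4, 10, 23): e is even, compute pmod(4, 5, 23)
    pmod(4, 5, 23): e is odd, compute pmod(4, 4, 23)
      pmod(4, 4, 23): e is even, compute pmod(4, 2, 23)
        pmod(4, 2, 23): e is even, compute pmod(4, 1, 23)
          pmod(4, 1, 23): e is odd, compute pmod(4, 0, 23)
          pmod(4, 0, 23) = 1
          (4 * 1) % 23 = 4
        half=4, (4*4) % 23 = 16
      half=16, (16*16) % 23 = 3
    (4 * 3) % 23 = 12
  half=12, (12*12) % 23 = 6
(4 * 6) % 23 = 1

1


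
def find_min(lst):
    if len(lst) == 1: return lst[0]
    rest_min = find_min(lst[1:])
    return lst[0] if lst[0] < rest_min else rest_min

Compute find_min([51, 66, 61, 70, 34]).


find_min([51, 66, 61, 70, 34]): compare 51 with find_min([66, 61, 70, 34])
find_min([66, 61, 70, 34]): compare 66 with find_min([61, 70, 34])
find_min([61, 70, 34]): compare 61 with find_min([70, 34])
find_min([70, 34]): compare 70 with find_min([34])
find_min([34]) = 34  (base case)
Compare 70 with 34 -> 34
Compare 61 with 34 -> 34
Compare 66 with 34 -> 34
Compare 51 with 34 -> 34

34


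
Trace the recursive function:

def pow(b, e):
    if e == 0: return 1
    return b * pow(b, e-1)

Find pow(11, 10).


pow(11, 10)
= 11 * pow(11, 9)
= 11 * 11 * pow(11, 8)
= 11 * 11 * 11 * pow(11, 7)
= 11 * 11 * 11 * 11 * pow(11, 6)
= 11 * 11 * 11 * 11 * 11 * pow(11, 5)
= 11 * 11 * 11 * 11 * 11 * 11 * pow(11, 4)
= 11 * 11 * 11 * 11 * 11 * 11 * 11 * pow(11, 3)
= 11 * 11 * 11 * 11 * 11 * 11 * 11 * 11 * pow(11, 2)
= 11 * 11 * 11 * 11 * 11 * 11 * 11 * 11 * 11 * pow(11, 1)
= 11 * 11 * 11 * 11 * 11 * 11 * 11 * 11 * 11 * 11 * pow(11, 0)
= 11 * 11 * 11 * 11 * 11 * 11 * 11 * 11 * 11 * 11 * 1
= 25937424601

25937424601


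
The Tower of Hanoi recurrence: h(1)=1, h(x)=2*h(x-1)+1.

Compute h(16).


h(16) = 2 * h(15) + 1
h(15) = 2 * h(14) + 1
h(14) = 2 * h(13) + 1
h(13) = 2 * h(12) + 1
h(12) = 2 * h(11) + 1
h(11) = 2 * h(10) + 1
h(10) = 2 * h(9) + 1
h(9) = 2 * h(8) + 1
h(8) = 2 * h(7) + 1
h(7) = 2 * h(6) + 1
h(6) = 2 * h(5) + 1
h(5) = 2 * h(4) + 1
h(4) = 2 * h(3) + 1
h(3) = 2 * h(2) + 1
h(2) = 2 * h(1) + 1
h(1) = 1  (base case)
h(2) = 2 * 1 + 1 = 3
h(3) = 2 * 3 + 1 = 7
h(4) = 2 * 7 + 1 = 15
h(5) = 2 * 15 + 1 = 31
h(6) = 2 * 31 + 1 = 63
h(7) = 2 * 63 + 1 = 127
h(8) = 2 * 127 + 1 = 255
h(9) = 2 * 255 + 1 = 511
h(10) = 2 * 511 + 1 = 1023
h(11) = 2 * 1023 + 1 = 2047
h(12) = 2 * 2047 + 1 = 4095
h(13) = 2 * 4095 + 1 = 8191
h(14) = 2 * 8191 + 1 = 16383
h(15) = 2 * 16383 + 1 = 32767
h(16) = 2 * 32767 + 1 = 65535

65535


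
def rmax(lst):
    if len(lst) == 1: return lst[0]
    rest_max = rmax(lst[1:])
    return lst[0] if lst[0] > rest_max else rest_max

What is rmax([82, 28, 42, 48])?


rmax([82, 28, 42, 48]): compare 82 with rmax([28, 42, 48])
rmax([28, 42, 48]): compare 28 with rmax([42, 48])
rmax([42, 48]): compare 42 with rmax([48])
rmax([48]) = 48  (base case)
Compare 42 with 48 -> 48
Compare 28 with 48 -> 48
Compare 82 with 48 -> 82

82


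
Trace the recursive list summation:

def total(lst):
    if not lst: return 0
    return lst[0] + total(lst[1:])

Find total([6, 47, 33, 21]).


total([6, 47, 33, 21]) = 6 + total([47, 33, 21])
total([47, 33, 21]) = 47 + total([33, 21])
total([33, 21]) = 33 + total([21])
total([21]) = 21 + total([])
total([]) = 0  (base case)
Total: 6 + 47 + 33 + 21 + 0 = 107

107


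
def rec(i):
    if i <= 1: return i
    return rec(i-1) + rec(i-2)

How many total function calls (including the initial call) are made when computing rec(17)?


Let C(n) = total calls for rec(n)
C(0) = 1, C(1) = 1
C(2) = 1 + C(1) + C(0) = 1 + 1 + 1 = 3
C(3) = 1 + C(2) + C(1) = 1 + 3 + 1 = 5
C(4) = 1 + C(3) + C(2) = 1 + 5 + 3 = 9
C(5) = 1 + C(4) + C(3) = 1 + 9 + 5 = 15
C(6) = 1 + C(5) + C(4) = 1 + 15 + 9 = 25
C(7) = 1 + C(6) + C(5) = 1 + 25 + 15 = 41
C(8) = 1 + C(7) + C(6) = 1 + 41 + 25 = 67
C(9) = 1 + C(8) + C(7) = 1 + 67 + 41 = 109
C(10) = 1 + C(9) + C(8) = 1 + 109 + 67 = 177
C(11) = 1 + C(10) + C(9) = 1 + 177 + 109 = 287
C(12) = 1 + C(11) + C(10) = 1 + 287 + 177 = 465
C(13) = 1 + C(12) + C(11) = 1 + 465 + 287 = 753
C(14) = 1 + C(13) + C(12) = 1 + 753 + 465 = 1219
C(15) = 1 + C(14) + C(13) = 1 + 1219 + 753 = 1973
C(16) = 1 + C(15) + C(14) = 1 + 1973 + 1219 = 3193
C(17) = 1 + C(16) + C(15) = 1 + 3193 + 1973 = 5167

5167


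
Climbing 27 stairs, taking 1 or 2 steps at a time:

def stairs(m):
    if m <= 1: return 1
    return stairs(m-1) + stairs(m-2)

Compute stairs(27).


Building up from base cases:
stairs(0) = 1
stairs(1) = 1
stairs(2) = stairs(1) + stairs(0) = 1 + 1 = 2
stairs(3) = stairs(2) + stairs(1) = 2 + 1 = 3
stairs(4) = stairs(3) + stairs(2) = 3 + 2 = 5
stairs(5) = stairs(4) + stairs(3) = 5 + 3 = 8
stairs(6) = stairs(5) + stairs(4) = 8 + 5 = 13
stairs(7) = stairs(6) + stairs(5) = 13 + 8 = 21
stairs(8) = stairs(7) + stairs(6) = 21 + 13 = 34
stairs(9) = stairs(8) + stairs(7) = 34 + 21 = 55
stairs(10) = stairs(9) + stairs(8) = 55 + 34 = 89
stairs(11) = stairs(10) + stairs(9) = 89 + 55 = 144
stairs(12) = stairs(11) + stairs(10) = 144 + 89 = 233
stairs(13) = stairs(12) + stairs(11) = 233 + 144 = 377
stairs(14) = stairs(13) + stairs(12) = 377 + 233 = 610
stairs(15) = stairs(14) + stairs(13) = 610 + 377 = 987
stairs(16) = stairs(15) + stairs(14) = 987 + 610 = 1597
stairs(17) = stairs(16) + stairs(15) = 1597 + 987 = 2584
stairs(18) = stairs(17) + stairs(16) = 2584 + 1597 = 4181
stairs(19) = stairs(18) + stairs(17) = 4181 + 2584 = 6765
stairs(20) = stairs(19) + stairs(18) = 6765 + 4181 = 10946
stairs(21) = stairs(20) + stairs(19) = 10946 + 6765 = 17711
stairs(22) = stairs(21) + stairs(20) = 17711 + 10946 = 28657
stairs(23) = stairs(22) + stairs(21) = 28657 + 17711 = 46368
stairs(24) = stairs(23) + stairs(22) = 46368 + 28657 = 75025
stairs(25) = stairs(24) + stairs(23) = 75025 + 46368 = 121393
stairs(26) = stairs(25) + stairs(24) = 121393 + 75025 = 196418
stairs(27) = stairs(26) + stairs(25) = 196418 + 121393 = 317811

317811


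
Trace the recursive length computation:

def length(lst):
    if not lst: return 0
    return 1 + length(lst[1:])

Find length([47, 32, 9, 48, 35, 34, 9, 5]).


length([47, 32, 9, 48, 35, 34, 9, 5]) = 1 + length([32, 9, 48, 35, 34, 9, 5])
length([32, 9, 48, 35, 34, 9, 5]) = 1 + length([9, 48, 35, 34, 9, 5])
length([9, 48, 35, 34, 9, 5]) = 1 + length([48, 35, 34, 9, 5])
length([48, 35, 34, 9, 5]) = 1 + length([35, 34, 9, 5])
length([35, 34, 9, 5]) = 1 + length([34, 9, 5])
length([34, 9, 5]) = 1 + length([9, 5])
length([9, 5]) = 1 + length([5])
length([5]) = 1 + length([])
length([]) = 0  (base case)
Unwinding: 1 + 1 + 1 + 1 + 1 + 1 + 1 + 1 + 0 = 8

8


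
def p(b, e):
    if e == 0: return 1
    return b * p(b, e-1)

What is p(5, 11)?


p(5, 11)
= 5 * p(5, 10)
= 5 * 5 * p(5, 9)
= 5 * 5 * 5 * p(5, 8)
= 5 * 5 * 5 * 5 * p(5, 7)
= 5 * 5 * 5 * 5 * 5 * p(5, 6)
= 5 * 5 * 5 * 5 * 5 * 5 * p(5, 5)
= 5 * 5 * 5 * 5 * 5 * 5 * 5 * p(5, 4)
= 5 * 5 * 5 * 5 * 5 * 5 * 5 * 5 * p(5, 3)
= 5 * 5 * 5 * 5 * 5 * 5 * 5 * 5 * 5 * p(5, 2)
= 5 * 5 * 5 * 5 * 5 * 5 * 5 * 5 * 5 * 5 * p(5, 1)
= 5 * 5 * 5 * 5 * 5 * 5 * 5 * 5 * 5 * 5 * 5 * p(5, 0)
= 5 * 5 * 5 * 5 * 5 * 5 * 5 * 5 * 5 * 5 * 5 * 1
= 48828125

48828125


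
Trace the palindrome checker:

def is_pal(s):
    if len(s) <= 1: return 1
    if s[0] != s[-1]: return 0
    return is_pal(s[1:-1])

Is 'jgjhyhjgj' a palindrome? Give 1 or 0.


is_pal('jgjhyhjgj'): s[0]='j' == s[-1]='j' -> check is_pal('gjhyhjg')
is_pal('gjhyhjg'): s[0]='g' == s[-1]='g' -> check is_pal('jhyhj')
is_pal('jhyhj'): s[0]='j' == s[-1]='j' -> check is_pal('hyh')
is_pal('hyh'): s[0]='h' == s[-1]='h' -> check is_pal('y')
is_pal('y'): len <= 1 -> return 1  (base case)
Result: 1 (palindrome)

1


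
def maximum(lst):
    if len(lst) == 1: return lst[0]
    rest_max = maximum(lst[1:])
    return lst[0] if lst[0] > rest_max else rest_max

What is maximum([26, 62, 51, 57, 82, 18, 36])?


maximum([26, 62, 51, 57, 82, 18, 36]): compare 26 with maximum([62, 51, 57, 82, 18, 36])
maximum([62, 51, 57, 82, 18, 36]): compare 62 with maximum([51, 57, 82, 18, 36])
maximum([51, 57, 82, 18, 36]): compare 51 with maximum([57, 82, 18, 36])
maximum([57, 82, 18, 36]): compare 57 with maximum([82, 18, 36])
maximum([82, 18, 36]): compare 82 with maximum([18, 36])
maximum([18, 36]): compare 18 with maximum([36])
maximum([36]) = 36  (base case)
Compare 18 with 36 -> 36
Compare 82 with 36 -> 82
Compare 57 with 82 -> 82
Compare 51 with 82 -> 82
Compare 62 with 82 -> 82
Compare 26 with 82 -> 82

82


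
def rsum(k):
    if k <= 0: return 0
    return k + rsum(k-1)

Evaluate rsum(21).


rsum(21)
= 21 + 20 + 19 + 18 + 17 + 16 + 15 + 14 + 13 + 12 + 11 + 10 + 9 + 8 + 7 + 6 + 5 + 4 + 3 + 2 + 1 + rsum(0)
= 21 + 20 + 19 + 18 + 17 + 16 + 15 + 14 + 13 + 12 + 11 + 10 + 9 + 8 + 7 + 6 + 5 + 4 + 3 + 2 + 1 + 0
= 231

231


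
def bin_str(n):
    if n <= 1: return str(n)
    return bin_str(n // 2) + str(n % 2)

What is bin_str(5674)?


bin_str(5674) = bin_str(2837) + '0'
bin_str(2837) = bin_str(1418) + '1'
bin_str(1418) = bin_str(709) + '0'
bin_str(709) = bin_str(354) + '1'
bin_str(354) = bin_str(177) + '0'
bin_str(177) = bin_str(88) + '1'
bin_str(88) = bin_str(44) + '0'
bin_str(44) = bin_str(22) + '0'
bin_str(22) = bin_str(11) + '0'
bin_str(11) = bin_str(5) + '1'
bin_str(5) = bin_str(2) + '1'
bin_str(2) = bin_str(1) + '0'
bin_str(1) = '1'  (base case)
Concatenating: '1' + '0' + '1' + '1' + '0' + '0' + '0' + '1' + '0' + '1' + '0' + '1' + '0' = '1011000101010'

1011000101010


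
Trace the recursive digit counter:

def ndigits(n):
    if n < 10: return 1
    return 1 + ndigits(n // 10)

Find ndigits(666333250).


ndigits(666333250) = 1 + ndigits(66633325)
ndigits(66633325) = 1 + ndigits(6663332)
ndigits(6663332) = 1 + ndigits(666333)
ndigits(666333) = 1 + ndigits(66633)
ndigits(66633) = 1 + ndigits(6663)
ndigits(6663) = 1 + ndigits(666)
ndigits(666) = 1 + ndigits(66)
ndigits(66) = 1 + ndigits(6)
ndigits(6) = 1  (base case: 6 < 10)
Unwinding: 1 + 1 + 1 + 1 + 1 + 1 + 1 + 1 + 1 = 9

9


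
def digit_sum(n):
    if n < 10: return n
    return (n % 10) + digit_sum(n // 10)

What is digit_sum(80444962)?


digit_sum(80444962) = 2 + digit_sum(8044496)
digit_sum(8044496) = 6 + digit_sum(804449)
digit_sum(804449) = 9 + digit_sum(80444)
digit_sum(80444) = 4 + digit_sum(8044)
digit_sum(8044) = 4 + digit_sum(804)
digit_sum(804) = 4 + digit_sum(80)
digit_sum(80) = 0 + digit_sum(8)
digit_sum(8) = 8  (base case)
Total: 2 + 6 + 9 + 4 + 4 + 4 + 0 + 8 = 37

37


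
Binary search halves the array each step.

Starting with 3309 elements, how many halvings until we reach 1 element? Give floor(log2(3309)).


3309 / 2 = 1654
1654 / 2 = 827
827 / 2 = 413
413 / 2 = 206
206 / 2 = 103
103 / 2 = 51
51 / 2 = 25
25 / 2 = 12
12 / 2 = 6
6 / 2 = 3
3 / 2 = 1
Reached 1 after 11 halvings

11


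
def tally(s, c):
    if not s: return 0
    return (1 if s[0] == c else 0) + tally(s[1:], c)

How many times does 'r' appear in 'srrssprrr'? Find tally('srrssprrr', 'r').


s[0]='s' != 'r' -> 0
s[0]='r' == 'r' -> 1
s[0]='r' == 'r' -> 1
s[0]='s' != 'r' -> 0
s[0]='s' != 'r' -> 0
s[0]='p' != 'r' -> 0
s[0]='r' == 'r' -> 1
s[0]='r' == 'r' -> 1
s[0]='r' == 'r' -> 1
Sum: 0 + 1 + 1 + 0 + 0 + 0 + 1 + 1 + 1 = 5

5


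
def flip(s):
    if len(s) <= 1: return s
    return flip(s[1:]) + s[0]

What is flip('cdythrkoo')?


flip('cdythrkoo') = flip('dythrkoo') + 'c'
flip('dythrkoo') = flip('ythrkoo') + 'd'
flip('ythrkoo') = flip('thrkoo') + 'y'
flip('thrkoo') = flip('hrkoo') + 't'
flip('hrkoo') = flip('rkoo') + 'h'
flip('rkoo') = flip('koo') + 'r'
flip('koo') = flip('oo') + 'k'
flip('oo') = flip('o') + 'o'
flip('o') = 'o'  (base case)
Concatenating: 'o' + 'o' + 'k' + 'r' + 'h' + 't' + 'y' + 'd' + 'c' = 'ookrhtydc'

ookrhtydc


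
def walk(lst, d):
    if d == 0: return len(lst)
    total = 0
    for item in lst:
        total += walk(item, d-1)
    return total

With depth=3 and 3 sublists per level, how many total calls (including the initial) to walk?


At depth 0 (root): 1 call
At depth 1: each of 1 parents calls walk on 3 children = 3 calls
At depth 2: each of 3 parents calls walk on 3 children = 9 calls
At depth 3: each of 9 parents calls walk on 3 children = 27 calls
Total: 1 + 3 + 9 + 27 = 40

40


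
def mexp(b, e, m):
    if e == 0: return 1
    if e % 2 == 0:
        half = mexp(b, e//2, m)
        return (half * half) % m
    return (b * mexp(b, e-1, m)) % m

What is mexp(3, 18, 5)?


mexp(3, 18, 5): e is even, compute mexp(3, 9, 5)
  mexp(3, 9, 5): e is odd, compute mexp(3, 8, 5)
    mexp(3, 8, 5): e is even, compute mexp(3, 4, 5)
      mexp(3, 4, 5): e is even, compute mexp(3, 2, 5)
        mexp(3, 2, 5): e is even, compute mexp(3, 1, 5)
          mexp(3, 1, 5): e is odd, compute mexp(3, 0, 5)
          mexp(3, 0, 5) = 1
          (3 * 1) % 5 = 3
        half=3, (3*3) % 5 = 4
      half=4, (4*4) % 5 = 1
    half=1, (1*1) % 5 = 1
  (3 * 1) % 5 = 3
half=3, (3*3) % 5 = 4

4


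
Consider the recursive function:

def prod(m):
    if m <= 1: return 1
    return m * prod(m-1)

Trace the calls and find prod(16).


prod(16)
= 16 * prod(15)
= 16 * 15 * prod(14)
= 16 * 15 * 14 * prod(13)
= 16 * 15 * 14 * 13 * prod(12)
= 16 * 15 * 14 * 13 * 12 * prod(11)
= 16 * 15 * 14 * 13 * 12 * 11 * prod(10)
= 16 * 15 * 14 * 13 * 12 * 11 * 10 * prod(9)
= 16 * 15 * 14 * 13 * 12 * 11 * 10 * 9 * prod(8)
= 16 * 15 * 14 * 13 * 12 * 11 * 10 * 9 * 8 * prod(7)
= 16 * 15 * 14 * 13 * 12 * 11 * 10 * 9 * 8 * 7 * prod(6)
= 16 * 15 * 14 * 13 * 12 * 11 * 10 * 9 * 8 * 7 * 6 * prod(5)
= 16 * 15 * 14 * 13 * 12 * 11 * 10 * 9 * 8 * 7 * 6 * 5 * prod(4)
= 16 * 15 * 14 * 13 * 12 * 11 * 10 * 9 * 8 * 7 * 6 * 5 * 4 * prod(3)
= 16 * 15 * 14 * 13 * 12 * 11 * 10 * 9 * 8 * 7 * 6 * 5 * 4 * 3 * prod(2)
= 16 * 15 * 14 * 13 * 12 * 11 * 10 * 9 * 8 * 7 * 6 * 5 * 4 * 3 * 2 * prod(1)
= 16 * 15 * 14 * 13 * 12 * 11 * 10 * 9 * 8 * 7 * 6 * 5 * 4 * 3 * 2 * 1
= 20922789888000

20922789888000


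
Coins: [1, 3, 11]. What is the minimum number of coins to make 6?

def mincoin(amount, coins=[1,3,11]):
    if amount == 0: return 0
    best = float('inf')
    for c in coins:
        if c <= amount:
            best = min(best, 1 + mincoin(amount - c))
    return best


Building up with DP:
mincoin(0) = 0
mincoin(1) = min(1+mincoin(0)=1+0=1) = 1
mincoin(2) = min(1+mincoin(1)=1+1=2) = 2
mincoin(3) = min(1+mincoin(2)=1+2=3, 1+mincoin(0)=1+0=1) = 1
mincoin(4) = min(1+mincoin(3)=1+1=2, 1+mincoin(1)=1+1=2) = 2
mincoin(5) = min(1+mincoin(4)=1+2=3, 1+mincoin(2)=1+2=3) = 3
mincoin(6) = min(1+mincoin(5)=1+3=4, 1+mincoin(3)=1+1=2) = 2

2


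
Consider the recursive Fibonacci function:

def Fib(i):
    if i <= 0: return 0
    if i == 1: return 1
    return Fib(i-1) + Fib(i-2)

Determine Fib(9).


Computing Fib(9) bottom-up:
Fib(0) = 0
Fib(1) = 1
Fib(2) = Fib(1) + Fib(0) = 1 + 0 = 1
Fib(3) = Fib(2) + Fib(1) = 1 + 1 = 2
Fib(4) = Fib(3) + Fib(2) = 2 + 1 = 3
Fib(5) = Fib(4) + Fib(3) = 3 + 2 = 5
Fib(6) = Fib(5) + Fib(4) = 5 + 3 = 8
Fib(7) = Fib(6) + Fib(5) = 8 + 5 = 13
Fib(8) = Fib(7) + Fib(6) = 13 + 8 = 21
Fib(9) = Fib(8) + Fib(7) = 21 + 13 = 34

34


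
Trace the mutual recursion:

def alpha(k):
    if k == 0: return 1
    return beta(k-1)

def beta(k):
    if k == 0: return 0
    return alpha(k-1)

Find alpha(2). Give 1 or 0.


alpha(2) = beta(1)
beta(1) = alpha(0)
alpha(0) = 1  (base case)
Result: 1

1


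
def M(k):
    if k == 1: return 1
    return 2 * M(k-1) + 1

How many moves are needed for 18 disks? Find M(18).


M(18) = 2 * M(17) + 1
M(17) = 2 * M(16) + 1
M(16) = 2 * M(15) + 1
M(15) = 2 * M(14) + 1
M(14) = 2 * M(13) + 1
M(13) = 2 * M(12) + 1
M(12) = 2 * M(11) + 1
M(11) = 2 * M(10) + 1
M(10) = 2 * M(9) + 1
M(9) = 2 * M(8) + 1
M(8) = 2 * M(7) + 1
M(7) = 2 * M(6) + 1
M(6) = 2 * M(5) + 1
M(5) = 2 * M(4) + 1
M(4) = 2 * M(3) + 1
M(3) = 2 * M(2) + 1
M(2) = 2 * M(1) + 1
M(1) = 1  (base case)
M(2) = 2 * 1 + 1 = 3
M(3) = 2 * 3 + 1 = 7
M(4) = 2 * 7 + 1 = 15
M(5) = 2 * 15 + 1 = 31
M(6) = 2 * 31 + 1 = 63
M(7) = 2 * 63 + 1 = 127
M(8) = 2 * 127 + 1 = 255
M(9) = 2 * 255 + 1 = 511
M(10) = 2 * 511 + 1 = 1023
M(11) = 2 * 1023 + 1 = 2047
M(12) = 2 * 2047 + 1 = 4095
M(13) = 2 * 4095 + 1 = 8191
M(14) = 2 * 8191 + 1 = 16383
M(15) = 2 * 16383 + 1 = 32767
M(16) = 2 * 32767 + 1 = 65535
M(17) = 2 * 65535 + 1 = 131071
M(18) = 2 * 131071 + 1 = 262143

262143


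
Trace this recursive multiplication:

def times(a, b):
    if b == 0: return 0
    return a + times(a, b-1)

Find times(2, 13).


times(2, 13) = 2 + times(2, 12)
times(2, 12) = 2 + times(2, 11)
times(2, 11) = 2 + times(2, 10)
times(2, 10) = 2 + times(2, 9)
times(2, 9) = 2 + times(2, 8)
times(2, 8) = 2 + times(2, 7)
times(2, 7) = 2 + times(2, 6)
times(2, 6) = 2 + times(2, 5)
times(2, 5) = 2 + times(2, 4)
times(2, 4) = 2 + times(2, 3)
times(2, 3) = 2 + times(2, 2)
times(2, 2) = 2 + times(2, 1)
times(2, 1) = 2 + times(2, 0)
times(2, 0) = 0  (base case)
Total: 2 + 2 + 2 + 2 + 2 + 2 + 2 + 2 + 2 + 2 + 2 + 2 + 2 + 0 = 26

26


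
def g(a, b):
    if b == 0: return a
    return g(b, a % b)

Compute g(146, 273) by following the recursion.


g(146, 273) = g(273, 146)
g(273, 146) = g(146, 127)
g(146, 127) = g(127, 19)
g(127, 19) = g(19, 13)
g(19, 13) = g(13, 6)
g(13, 6) = g(6, 1)
g(6, 1) = g(1, 0)
g(1, 0) = 1  (base case)

1


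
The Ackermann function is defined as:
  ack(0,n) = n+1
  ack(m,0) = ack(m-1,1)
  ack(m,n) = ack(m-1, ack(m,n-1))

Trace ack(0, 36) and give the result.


ack(0, 36) = 37
Result: ack(0, 36) = 37

37


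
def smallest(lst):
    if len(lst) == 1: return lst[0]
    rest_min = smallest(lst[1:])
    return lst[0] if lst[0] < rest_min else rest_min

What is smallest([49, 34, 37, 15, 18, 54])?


smallest([49, 34, 37, 15, 18, 54]): compare 49 with smallest([34, 37, 15, 18, 54])
smallest([34, 37, 15, 18, 54]): compare 34 with smallest([37, 15, 18, 54])
smallest([37, 15, 18, 54]): compare 37 with smallest([15, 18, 54])
smallest([15, 18, 54]): compare 15 with smallest([18, 54])
smallest([18, 54]): compare 18 with smallest([54])
smallest([54]) = 54  (base case)
Compare 18 with 54 -> 18
Compare 15 with 18 -> 15
Compare 37 with 15 -> 15
Compare 34 with 15 -> 15
Compare 49 with 15 -> 15

15


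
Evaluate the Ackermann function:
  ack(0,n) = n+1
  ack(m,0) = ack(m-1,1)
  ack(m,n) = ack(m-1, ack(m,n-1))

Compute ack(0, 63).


ack(0, 63) = 64
Result: ack(0, 63) = 64

64


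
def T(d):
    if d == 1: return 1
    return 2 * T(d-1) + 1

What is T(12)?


T(12) = 2 * T(11) + 1
T(11) = 2 * T(10) + 1
T(10) = 2 * T(9) + 1
T(9) = 2 * T(8) + 1
T(8) = 2 * T(7) + 1
T(7) = 2 * T(6) + 1
T(6) = 2 * T(5) + 1
T(5) = 2 * T(4) + 1
T(4) = 2 * T(3) + 1
T(3) = 2 * T(2) + 1
T(2) = 2 * T(1) + 1
T(1) = 1  (base case)
T(2) = 2 * 1 + 1 = 3
T(3) = 2 * 3 + 1 = 7
T(4) = 2 * 7 + 1 = 15
T(5) = 2 * 15 + 1 = 31
T(6) = 2 * 31 + 1 = 63
T(7) = 2 * 63 + 1 = 127
T(8) = 2 * 127 + 1 = 255
T(9) = 2 * 255 + 1 = 511
T(10) = 2 * 511 + 1 = 1023
T(11) = 2 * 1023 + 1 = 2047
T(12) = 2 * 2047 + 1 = 4095

4095


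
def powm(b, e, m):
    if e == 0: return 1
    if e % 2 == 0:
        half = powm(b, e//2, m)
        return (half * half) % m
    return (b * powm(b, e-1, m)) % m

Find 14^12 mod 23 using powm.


powm(14, 12, 23): e is even, compute powm(14, 6, 23)
  powm(14, 6, 23): e is even, compute powm(14, 3, 23)
    powm(14, 3, 23): e is odd, compute powm(14, 2, 23)
      powm(14, 2, 23): e is even, compute powm(14, 1, 23)
        powm(14, 1, 23): e is odd, compute powm(14, 0, 23)
          powm(14, 0, 23) = 1
        (14 * 1) % 23 = 14
      half=14, (14*14) % 23 = 12
    (14 * 12) % 23 = 7
  half=7, (7*7) % 23 = 3
half=3, (3*3) % 23 = 9

9


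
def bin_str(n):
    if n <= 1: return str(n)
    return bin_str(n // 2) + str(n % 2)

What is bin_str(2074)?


bin_str(2074) = bin_str(1037) + '0'
bin_str(1037) = bin_str(518) + '1'
bin_str(518) = bin_str(259) + '0'
bin_str(259) = bin_str(129) + '1'
bin_str(129) = bin_str(64) + '1'
bin_str(64) = bin_str(32) + '0'
bin_str(32) = bin_str(16) + '0'
bin_str(16) = bin_str(8) + '0'
bin_str(8) = bin_str(4) + '0'
bin_str(4) = bin_str(2) + '0'
bin_str(2) = bin_str(1) + '0'
bin_str(1) = '1'  (base case)
Concatenating: '1' + '0' + '0' + '0' + '0' + '0' + '0' + '1' + '1' + '0' + '1' + '0' = '100000011010'

100000011010


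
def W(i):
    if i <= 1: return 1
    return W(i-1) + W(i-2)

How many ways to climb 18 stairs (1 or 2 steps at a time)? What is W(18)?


Building up from base cases:
W(0) = 1
W(1) = 1
W(2) = W(1) + W(0) = 1 + 1 = 2
W(3) = W(2) + W(1) = 2 + 1 = 3
W(4) = W(3) + W(2) = 3 + 2 = 5
W(5) = W(4) + W(3) = 5 + 3 = 8
W(6) = W(5) + W(4) = 8 + 5 = 13
W(7) = W(6) + W(5) = 13 + 8 = 21
W(8) = W(7) + W(6) = 21 + 13 = 34
W(9) = W(8) + W(7) = 34 + 21 = 55
W(10) = W(9) + W(8) = 55 + 34 = 89
W(11) = W(10) + W(9) = 89 + 55 = 144
W(12) = W(11) + W(10) = 144 + 89 = 233
W(13) = W(12) + W(11) = 233 + 144 = 377
W(14) = W(13) + W(12) = 377 + 233 = 610
W(15) = W(14) + W(13) = 610 + 377 = 987
W(16) = W(15) + W(14) = 987 + 610 = 1597
W(17) = W(16) + W(15) = 1597 + 987 = 2584
W(18) = W(17) + W(16) = 2584 + 1597 = 4181

4181


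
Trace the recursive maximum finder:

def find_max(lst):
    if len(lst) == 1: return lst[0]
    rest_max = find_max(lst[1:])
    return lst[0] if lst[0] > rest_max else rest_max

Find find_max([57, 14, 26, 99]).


find_max([57, 14, 26, 99]): compare 57 with find_max([14, 26, 99])
find_max([14, 26, 99]): compare 14 with find_max([26, 99])
find_max([26, 99]): compare 26 with find_max([99])
find_max([99]) = 99  (base case)
Compare 26 with 99 -> 99
Compare 14 with 99 -> 99
Compare 57 with 99 -> 99

99


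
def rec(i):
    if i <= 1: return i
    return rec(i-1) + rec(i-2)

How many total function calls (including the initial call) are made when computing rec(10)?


Let C(n) = total calls for rec(n)
C(0) = 1, C(1) = 1
C(2) = 1 + C(1) + C(0) = 1 + 1 + 1 = 3
C(3) = 1 + C(2) + C(1) = 1 + 3 + 1 = 5
C(4) = 1 + C(3) + C(2) = 1 + 5 + 3 = 9
C(5) = 1 + C(4) + C(3) = 1 + 9 + 5 = 15
C(6) = 1 + C(5) + C(4) = 1 + 15 + 9 = 25
C(7) = 1 + C(6) + C(5) = 1 + 25 + 15 = 41
C(8) = 1 + C(7) + C(6) = 1 + 41 + 25 = 67
C(9) = 1 + C(8) + C(7) = 1 + 67 + 41 = 109
C(10) = 1 + C(9) + C(8) = 1 + 109 + 67 = 177

177


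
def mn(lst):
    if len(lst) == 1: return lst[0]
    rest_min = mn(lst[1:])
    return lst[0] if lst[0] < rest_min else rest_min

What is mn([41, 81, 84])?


mn([41, 81, 84]): compare 41 with mn([81, 84])
mn([81, 84]): compare 81 with mn([84])
mn([84]) = 84  (base case)
Compare 81 with 84 -> 81
Compare 41 with 81 -> 41

41


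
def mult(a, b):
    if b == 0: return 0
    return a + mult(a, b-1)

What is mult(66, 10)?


mult(66, 10) = 66 + mult(66, 9)
mult(66, 9) = 66 + mult(66, 8)
mult(66, 8) = 66 + mult(66, 7)
mult(66, 7) = 66 + mult(66, 6)
mult(66, 6) = 66 + mult(66, 5)
mult(66, 5) = 66 + mult(66, 4)
mult(66, 4) = 66 + mult(66, 3)
mult(66, 3) = 66 + mult(66, 2)
mult(66, 2) = 66 + mult(66, 1)
mult(66, 1) = 66 + mult(66, 0)
mult(66, 0) = 0  (base case)
Total: 66 + 66 + 66 + 66 + 66 + 66 + 66 + 66 + 66 + 66 + 0 = 660

660


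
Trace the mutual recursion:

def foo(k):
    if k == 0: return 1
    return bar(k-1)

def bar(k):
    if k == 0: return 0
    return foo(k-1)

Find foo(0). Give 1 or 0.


foo(0) = 1  (base case)
Result: 1

1


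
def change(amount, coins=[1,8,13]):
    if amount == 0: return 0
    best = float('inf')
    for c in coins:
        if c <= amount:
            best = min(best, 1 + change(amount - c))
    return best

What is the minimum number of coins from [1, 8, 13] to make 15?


Building up with DP:
change(0) = 0
change(1) = min(1+change(0)=1+0=1) = 1
change(2) = min(1+change(1)=1+1=2) = 2
change(3) = min(1+change(2)=1+2=3) = 3
change(4) = min(1+change(3)=1+3=4) = 4
change(5) = min(1+change(4)=1+4=5) = 5
change(6) = min(1+change(5)=1+5=6) = 6
change(7) = min(1+change(6)=1+6=7) = 7
change(8) = min(1+change(7)=1+7=8, 1+change(0)=1+0=1) = 1
change(9) = min(1+change(8)=1+1=2, 1+change(1)=1+1=2) = 2
change(10) = min(1+change(9)=1+2=3, 1+change(2)=1+2=3) = 3
change(11) = min(1+change(10)=1+3=4, 1+change(3)=1+3=4) = 4
change(12) = min(1+change(11)=1+4=5, 1+change(4)=1+4=5) = 5
change(13) = min(1+change(12)=1+5=6, 1+change(5)=1+5=6, 1+change(0)=1+0=1) = 1
change(14) = min(1+change(13)=1+1=2, 1+change(6)=1+6=7, 1+change(1)=1+1=2) = 2
change(15) = min(1+change(14)=1+2=3, 1+change(7)=1+7=8, 1+change(2)=1+2=3) = 3

3


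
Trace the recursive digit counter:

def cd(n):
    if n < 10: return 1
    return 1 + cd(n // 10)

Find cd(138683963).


cd(138683963) = 1 + cd(13868396)
cd(13868396) = 1 + cd(1386839)
cd(1386839) = 1 + cd(138683)
cd(138683) = 1 + cd(13868)
cd(13868) = 1 + cd(1386)
cd(1386) = 1 + cd(138)
cd(138) = 1 + cd(13)
cd(13) = 1 + cd(1)
cd(1) = 1  (base case: 1 < 10)
Unwinding: 1 + 1 + 1 + 1 + 1 + 1 + 1 + 1 + 1 = 9

9


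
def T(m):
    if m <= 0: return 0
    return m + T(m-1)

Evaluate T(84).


T(84)
= 84 + 83 + 82 + 81 + 80 + 79 + 78 + 77 + 76 + 75 + 74 + 73 + 72 + 71 + 70 + 69 + 68 + 67 + 66 + 65 + 64 + 63 + 62 + 61 + 60 + 59 + 58 + 57 + 56 + 55 + 54 + 53 + 52 + 51 + 50 + 49 + 48 + 47 + 46 + 45 + 44 + 43 + 42 + 41 + 40 + 39 + 38 + 37 + 36 + 35 + 34 + 33 + 32 + 31 + 30 + 29 + 28 + 27 + 26 + 25 + 24 + 23 + 22 + 21 + 20 + 19 + 18 + 17 + 16 + 15 + 14 + 13 + 12 + 11 + 10 + 9 + 8 + 7 + 6 + 5 + 4 + 3 + 2 + 1 + T(0)
= 84 + 83 + 82 + 81 + 80 + 79 + 78 + 77 + 76 + 75 + 74 + 73 + 72 + 71 + 70 + 69 + 68 + 67 + 66 + 65 + 64 + 63 + 62 + 61 + 60 + 59 + 58 + 57 + 56 + 55 + 54 + 53 + 52 + 51 + 50 + 49 + 48 + 47 + 46 + 45 + 44 + 43 + 42 + 41 + 40 + 39 + 38 + 37 + 36 + 35 + 34 + 33 + 32 + 31 + 30 + 29 + 28 + 27 + 26 + 25 + 24 + 23 + 22 + 21 + 20 + 19 + 18 + 17 + 16 + 15 + 14 + 13 + 12 + 11 + 10 + 9 + 8 + 7 + 6 + 5 + 4 + 3 + 2 + 1 + 0
= 3570

3570


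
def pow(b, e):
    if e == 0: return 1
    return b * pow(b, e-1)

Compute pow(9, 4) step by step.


pow(9, 4)
= 9 * pow(9, 3)
= 9 * 9 * pow(9, 2)
= 9 * 9 * 9 * pow(9, 1)
= 9 * 9 * 9 * 9 * pow(9, 0)
= 9 * 9 * 9 * 9 * 1
= 6561

6561


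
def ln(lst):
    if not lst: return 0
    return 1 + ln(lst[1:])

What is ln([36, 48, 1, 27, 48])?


ln([36, 48, 1, 27, 48]) = 1 + ln([48, 1, 27, 48])
ln([48, 1, 27, 48]) = 1 + ln([1, 27, 48])
ln([1, 27, 48]) = 1 + ln([27, 48])
ln([27, 48]) = 1 + ln([48])
ln([48]) = 1 + ln([])
ln([]) = 0  (base case)
Unwinding: 1 + 1 + 1 + 1 + 1 + 0 = 5

5


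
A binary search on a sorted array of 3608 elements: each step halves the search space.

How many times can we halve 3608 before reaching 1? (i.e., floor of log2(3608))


3608 / 2 = 1804
1804 / 2 = 902
902 / 2 = 451
451 / 2 = 225
225 / 2 = 112
112 / 2 = 56
56 / 2 = 28
28 / 2 = 14
14 / 2 = 7
7 / 2 = 3
3 / 2 = 1
Reached 1 after 11 halvings

11


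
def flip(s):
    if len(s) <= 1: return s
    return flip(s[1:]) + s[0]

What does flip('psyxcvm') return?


flip('psyxcvm') = flip('syxcvm') + 'p'
flip('syxcvm') = flip('yxcvm') + 's'
flip('yxcvm') = flip('xcvm') + 'y'
flip('xcvm') = flip('cvm') + 'x'
flip('cvm') = flip('vm') + 'c'
flip('vm') = flip('m') + 'v'
flip('m') = 'm'  (base case)
Concatenating: 'm' + 'v' + 'c' + 'x' + 'y' + 's' + 'p' = 'mvcxysp'

mvcxysp


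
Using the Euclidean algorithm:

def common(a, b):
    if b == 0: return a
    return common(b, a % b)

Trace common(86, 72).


common(86, 72) = common(72, 14)
common(72, 14) = common(14, 2)
common(14, 2) = common(2, 0)
common(2, 0) = 2  (base case)

2


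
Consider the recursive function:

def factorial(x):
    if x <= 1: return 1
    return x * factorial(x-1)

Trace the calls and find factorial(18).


factorial(18)
= 18 * factorial(17)
= 18 * 17 * factorial(16)
= 18 * 17 * 16 * factorial(15)
= 18 * 17 * 16 * 15 * factorial(14)
= 18 * 17 * 16 * 15 * 14 * factorial(13)
= 18 * 17 * 16 * 15 * 14 * 13 * factorial(12)
= 18 * 17 * 16 * 15 * 14 * 13 * 12 * factorial(11)
= 18 * 17 * 16 * 15 * 14 * 13 * 12 * 11 * factorial(10)
= 18 * 17 * 16 * 15 * 14 * 13 * 12 * 11 * 10 * factorial(9)
= 18 * 17 * 16 * 15 * 14 * 13 * 12 * 11 * 10 * 9 * factorial(8)
= 18 * 17 * 16 * 15 * 14 * 13 * 12 * 11 * 10 * 9 * 8 * factorial(7)
= 18 * 17 * 16 * 15 * 14 * 13 * 12 * 11 * 10 * 9 * 8 * 7 * factorial(6)
= 18 * 17 * 16 * 15 * 14 * 13 * 12 * 11 * 10 * 9 * 8 * 7 * 6 * factorial(5)
= 18 * 17 * 16 * 15 * 14 * 13 * 12 * 11 * 10 * 9 * 8 * 7 * 6 * 5 * factorial(4)
= 18 * 17 * 16 * 15 * 14 * 13 * 12 * 11 * 10 * 9 * 8 * 7 * 6 * 5 * 4 * factorial(3)
= 18 * 17 * 16 * 15 * 14 * 13 * 12 * 11 * 10 * 9 * 8 * 7 * 6 * 5 * 4 * 3 * factorial(2)
= 18 * 17 * 16 * 15 * 14 * 13 * 12 * 11 * 10 * 9 * 8 * 7 * 6 * 5 * 4 * 3 * 2 * factorial(1)
= 18 * 17 * 16 * 15 * 14 * 13 * 12 * 11 * 10 * 9 * 8 * 7 * 6 * 5 * 4 * 3 * 2 * 1
= 6402373705728000

6402373705728000
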